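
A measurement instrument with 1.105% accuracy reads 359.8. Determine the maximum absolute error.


Absolute error = (accuracy% / 100) * reading.
Error = (1.105 / 100) * 359.8
Error = 0.01105 * 359.8
Error = 3.9758

3.9758


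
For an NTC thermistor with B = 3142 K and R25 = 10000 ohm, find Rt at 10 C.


NTC thermistor equation: Rt = R25 * exp(B * (1/T - 1/T25)).
T in Kelvin: 283.15 K, T25 = 298.15 K
1/T - 1/T25 = 1/283.15 - 1/298.15 = 0.00017768
B * (1/T - 1/T25) = 3142 * 0.00017768 = 0.5583
Rt = 10000 * exp(0.5583) = 17476.5 ohm

17476.5 ohm


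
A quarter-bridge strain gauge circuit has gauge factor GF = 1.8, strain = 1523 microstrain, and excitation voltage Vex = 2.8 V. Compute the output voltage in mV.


Quarter bridge output: Vout = (GF * epsilon * Vex) / 4.
Vout = (1.8 * 1523e-6 * 2.8) / 4
Vout = 0.00767592 / 4 V
Vout = 0.00191898 V = 1.919 mV

1.919 mV


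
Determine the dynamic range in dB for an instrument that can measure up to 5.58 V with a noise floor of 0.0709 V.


Dynamic range = 20 * log10(Vmax / Vnoise).
DR = 20 * log10(5.58 / 0.0709)
DR = 20 * log10(78.7)
DR = 37.92 dB

37.92 dB


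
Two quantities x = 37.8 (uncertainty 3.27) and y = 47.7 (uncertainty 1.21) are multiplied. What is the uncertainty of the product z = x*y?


For a product z = x*y, the relative uncertainty is:
uz/z = sqrt((ux/x)^2 + (uy/y)^2)
Relative uncertainties: ux/x = 3.27/37.8 = 0.086508
uy/y = 1.21/47.7 = 0.025367
z = 37.8 * 47.7 = 1803.1
uz = 1803.1 * sqrt(0.086508^2 + 0.025367^2) = 162.547

162.547


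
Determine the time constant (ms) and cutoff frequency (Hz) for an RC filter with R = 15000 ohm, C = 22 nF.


Time constant: tau = R * C.
tau = 15000 * 2.20e-08 = 0.00033 s
tau = 0.33 ms
Cutoff frequency: fc = 1 / (2*pi*R*C).
fc = 1 / (2*pi*0.00033) = 482.29 Hz

tau = 0.33 ms, fc = 482.29 Hz


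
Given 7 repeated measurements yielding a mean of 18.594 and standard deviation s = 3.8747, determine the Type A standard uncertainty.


The standard uncertainty for Type A evaluation is u = s / sqrt(n).
u = 3.8747 / sqrt(7)
u = 3.8747 / 2.6458
u = 1.4645

1.4645


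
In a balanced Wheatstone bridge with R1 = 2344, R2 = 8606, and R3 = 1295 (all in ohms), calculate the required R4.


At balance: R1*R4 = R2*R3, so R4 = R2*R3/R1.
R4 = 8606 * 1295 / 2344
R4 = 11144770 / 2344
R4 = 4754.59 ohm

4754.59 ohm


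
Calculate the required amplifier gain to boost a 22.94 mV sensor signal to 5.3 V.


Gain = Vout / Vin (converting to same units).
G = 5.3 V / 22.94 mV
G = 5300.0 mV / 22.94 mV
G = 231.04

231.04


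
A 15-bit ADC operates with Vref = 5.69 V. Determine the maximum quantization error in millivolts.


The maximum quantization error is +/- LSB/2.
LSB = Vref / 2^n = 5.69 / 32768 = 0.00017365 V
Max error = LSB / 2 = 0.00017365 / 2 = 8.682e-05 V
Max error = 0.0868 mV

0.0868 mV


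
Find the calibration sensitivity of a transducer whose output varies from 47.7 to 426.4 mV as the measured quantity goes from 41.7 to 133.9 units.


Sensitivity = (y2 - y1) / (x2 - x1).
S = (426.4 - 47.7) / (133.9 - 41.7)
S = 378.7 / 92.2
S = 4.1074 mV/unit

4.1074 mV/unit


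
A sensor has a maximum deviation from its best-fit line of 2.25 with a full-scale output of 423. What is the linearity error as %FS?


Linearity error = (max deviation / full scale) * 100%.
Linearity = (2.25 / 423) * 100
Linearity = 0.532 %FS

0.532 %FS


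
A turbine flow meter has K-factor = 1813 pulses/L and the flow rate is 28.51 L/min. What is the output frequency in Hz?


Frequency = K * Q / 60 (converting L/min to L/s).
f = 1813 * 28.51 / 60
f = 51688.63 / 60
f = 861.48 Hz

861.48 Hz


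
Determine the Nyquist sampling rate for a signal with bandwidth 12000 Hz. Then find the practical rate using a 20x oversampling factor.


By Nyquist theorem, fs_min = 2 * fmax.
fs_min = 2 * 12000 = 24000 Hz
Practical rate = 20 * fs_min = 20 * 24000 = 480000 Hz

fs_min = 24000 Hz, fs_practical = 480000 Hz


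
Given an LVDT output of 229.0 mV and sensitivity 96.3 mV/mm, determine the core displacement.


Displacement = Vout / sensitivity.
d = 229.0 / 96.3
d = 2.378 mm

2.378 mm


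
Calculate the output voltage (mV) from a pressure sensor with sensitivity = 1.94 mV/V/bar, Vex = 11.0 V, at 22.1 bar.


Output = sensitivity * Vex * P.
Vout = 1.94 * 11.0 * 22.1
Vout = 21.34 * 22.1
Vout = 471.61 mV

471.61 mV


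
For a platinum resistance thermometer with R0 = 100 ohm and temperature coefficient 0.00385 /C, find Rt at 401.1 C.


The RTD equation: Rt = R0 * (1 + alpha * T).
Rt = 100 * (1 + 0.00385 * 401.1)
Rt = 100 * (1 + 1.544235)
Rt = 100 * 2.544235
Rt = 254.424 ohm

254.424 ohm


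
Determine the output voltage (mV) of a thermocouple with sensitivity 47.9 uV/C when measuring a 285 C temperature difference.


The thermocouple output V = sensitivity * dT.
V = 47.9 uV/C * 285 C
V = 13651.5 uV
V = 13.652 mV

13.652 mV


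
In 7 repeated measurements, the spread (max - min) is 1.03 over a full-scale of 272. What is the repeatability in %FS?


Repeatability = (spread / full scale) * 100%.
R = (1.03 / 272) * 100
R = 0.379 %FS

0.379 %FS


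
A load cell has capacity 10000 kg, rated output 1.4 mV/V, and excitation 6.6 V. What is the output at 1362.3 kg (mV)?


Vout = rated_output * Vex * (load / capacity).
Vout = 1.4 * 6.6 * (1362.3 / 10000)
Vout = 1.4 * 6.6 * 0.13623
Vout = 1.259 mV

1.259 mV


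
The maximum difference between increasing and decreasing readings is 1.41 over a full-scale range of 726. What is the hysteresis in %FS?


Hysteresis = (max difference / full scale) * 100%.
H = (1.41 / 726) * 100
H = 0.194 %FS

0.194 %FS


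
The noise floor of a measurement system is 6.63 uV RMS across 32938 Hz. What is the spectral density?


Noise spectral density = Vrms / sqrt(BW).
NSD = 6.63 / sqrt(32938)
NSD = 6.63 / 181.4883
NSD = 0.0365 uV/sqrt(Hz)

0.0365 uV/sqrt(Hz)


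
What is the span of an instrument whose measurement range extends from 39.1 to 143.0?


Span = upper range - lower range.
Span = 143.0 - (39.1)
Span = 103.9

103.9


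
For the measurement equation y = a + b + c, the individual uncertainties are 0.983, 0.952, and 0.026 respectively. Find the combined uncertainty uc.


For a sum of independent quantities, uc = sqrt(u1^2 + u2^2 + u3^2).
uc = sqrt(0.983^2 + 0.952^2 + 0.026^2)
uc = sqrt(0.966289 + 0.906304 + 0.000676)
uc = 1.3687

1.3687


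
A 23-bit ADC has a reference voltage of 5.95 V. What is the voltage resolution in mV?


The resolution (LSB) of an ADC is Vref / 2^n.
LSB = 5.95 / 2^23
LSB = 5.95 / 8388608
LSB = 7.1e-07 V = 0.0007093 mV

0.0007093 mV


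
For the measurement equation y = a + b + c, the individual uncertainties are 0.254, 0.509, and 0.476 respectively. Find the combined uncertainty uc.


For a sum of independent quantities, uc = sqrt(u1^2 + u2^2 + u3^2).
uc = sqrt(0.254^2 + 0.509^2 + 0.476^2)
uc = sqrt(0.064516 + 0.259081 + 0.226576)
uc = 0.7417

0.7417


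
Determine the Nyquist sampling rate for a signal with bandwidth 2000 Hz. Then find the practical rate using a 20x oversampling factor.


By Nyquist theorem, fs_min = 2 * fmax.
fs_min = 2 * 2000 = 4000 Hz
Practical rate = 20 * fs_min = 20 * 4000 = 80000 Hz

fs_min = 4000 Hz, fs_practical = 80000 Hz


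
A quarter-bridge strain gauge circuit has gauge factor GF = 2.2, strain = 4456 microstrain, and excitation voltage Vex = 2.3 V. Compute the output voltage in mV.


Quarter bridge output: Vout = (GF * epsilon * Vex) / 4.
Vout = (2.2 * 4456e-6 * 2.3) / 4
Vout = 0.02254736 / 4 V
Vout = 0.00563684 V = 5.6368 mV

5.6368 mV


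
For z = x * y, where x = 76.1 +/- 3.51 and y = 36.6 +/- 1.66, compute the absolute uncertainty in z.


For a product z = x*y, the relative uncertainty is:
uz/z = sqrt((ux/x)^2 + (uy/y)^2)
Relative uncertainties: ux/x = 3.51/76.1 = 0.046124
uy/y = 1.66/36.6 = 0.045355
z = 76.1 * 36.6 = 2785.3
uz = 2785.3 * sqrt(0.046124^2 + 0.045355^2) = 180.172

180.172


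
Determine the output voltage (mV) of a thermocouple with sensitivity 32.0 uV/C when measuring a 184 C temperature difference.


The thermocouple output V = sensitivity * dT.
V = 32.0 uV/C * 184 C
V = 5888.0 uV
V = 5.888 mV

5.888 mV


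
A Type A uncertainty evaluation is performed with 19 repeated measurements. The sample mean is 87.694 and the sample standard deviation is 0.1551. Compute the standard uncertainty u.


The standard uncertainty for Type A evaluation is u = s / sqrt(n).
u = 0.1551 / sqrt(19)
u = 0.1551 / 4.3589
u = 0.0356

0.0356


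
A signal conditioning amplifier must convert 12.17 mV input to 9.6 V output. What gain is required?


Gain = Vout / Vin (converting to same units).
G = 9.6 V / 12.17 mV
G = 9600.0 mV / 12.17 mV
G = 788.82

788.82


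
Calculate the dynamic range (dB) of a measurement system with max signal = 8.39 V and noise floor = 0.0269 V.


Dynamic range = 20 * log10(Vmax / Vnoise).
DR = 20 * log10(8.39 / 0.0269)
DR = 20 * log10(311.9)
DR = 49.88 dB

49.88 dB


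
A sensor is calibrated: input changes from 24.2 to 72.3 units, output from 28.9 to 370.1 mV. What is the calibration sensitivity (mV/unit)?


Sensitivity = (y2 - y1) / (x2 - x1).
S = (370.1 - 28.9) / (72.3 - 24.2)
S = 341.2 / 48.1
S = 7.0936 mV/unit

7.0936 mV/unit


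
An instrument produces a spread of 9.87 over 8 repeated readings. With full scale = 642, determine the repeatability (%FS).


Repeatability = (spread / full scale) * 100%.
R = (9.87 / 642) * 100
R = 1.537 %FS

1.537 %FS


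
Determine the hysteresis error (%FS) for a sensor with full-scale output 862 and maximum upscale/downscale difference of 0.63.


Hysteresis = (max difference / full scale) * 100%.
H = (0.63 / 862) * 100
H = 0.073 %FS

0.073 %FS


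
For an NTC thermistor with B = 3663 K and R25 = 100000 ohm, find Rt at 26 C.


NTC thermistor equation: Rt = R25 * exp(B * (1/T - 1/T25)).
T in Kelvin: 299.15 K, T25 = 298.15 K
1/T - 1/T25 = 1/299.15 - 1/298.15 = -1.121e-05
B * (1/T - 1/T25) = 3663 * -1.121e-05 = -0.0411
Rt = 100000 * exp(-0.0411) = 95976.3 ohm

95976.3 ohm


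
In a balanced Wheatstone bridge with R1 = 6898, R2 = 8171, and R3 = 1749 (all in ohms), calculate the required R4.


At balance: R1*R4 = R2*R3, so R4 = R2*R3/R1.
R4 = 8171 * 1749 / 6898
R4 = 14291079 / 6898
R4 = 2071.77 ohm

2071.77 ohm


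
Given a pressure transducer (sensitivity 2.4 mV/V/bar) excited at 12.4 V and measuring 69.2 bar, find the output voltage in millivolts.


Output = sensitivity * Vex * P.
Vout = 2.4 * 12.4 * 69.2
Vout = 29.76 * 69.2
Vout = 2059.39 mV

2059.39 mV


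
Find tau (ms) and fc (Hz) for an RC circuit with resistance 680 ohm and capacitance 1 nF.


Time constant: tau = R * C.
tau = 680 * 1.00e-09 = 6.8e-07 s
tau = 0.0007 ms
Cutoff frequency: fc = 1 / (2*pi*R*C).
fc = 1 / (2*pi*6.8e-07) = 234051.39 Hz

tau = 0.0007 ms, fc = 234051.39 Hz


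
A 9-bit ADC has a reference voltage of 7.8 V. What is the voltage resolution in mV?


The resolution (LSB) of an ADC is Vref / 2^n.
LSB = 7.8 / 2^9
LSB = 7.8 / 512
LSB = 0.01523437 V = 15.234375 mV

15.234375 mV


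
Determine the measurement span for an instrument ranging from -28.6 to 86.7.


Span = upper range - lower range.
Span = 86.7 - (-28.6)
Span = 115.3

115.3


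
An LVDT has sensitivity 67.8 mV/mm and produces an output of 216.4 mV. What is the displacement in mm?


Displacement = Vout / sensitivity.
d = 216.4 / 67.8
d = 3.192 mm

3.192 mm


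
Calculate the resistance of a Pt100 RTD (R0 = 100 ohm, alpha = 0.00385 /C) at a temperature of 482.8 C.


The RTD equation: Rt = R0 * (1 + alpha * T).
Rt = 100 * (1 + 0.00385 * 482.8)
Rt = 100 * (1 + 1.85878)
Rt = 100 * 2.85878
Rt = 285.878 ohm

285.878 ohm


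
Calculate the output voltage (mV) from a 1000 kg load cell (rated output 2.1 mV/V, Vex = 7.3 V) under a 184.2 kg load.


Vout = rated_output * Vex * (load / capacity).
Vout = 2.1 * 7.3 * (184.2 / 1000)
Vout = 2.1 * 7.3 * 0.1842
Vout = 2.824 mV

2.824 mV


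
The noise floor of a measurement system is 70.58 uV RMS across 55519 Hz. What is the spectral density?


Noise spectral density = Vrms / sqrt(BW).
NSD = 70.58 / sqrt(55519)
NSD = 70.58 / 235.6247
NSD = 0.2995 uV/sqrt(Hz)

0.2995 uV/sqrt(Hz)


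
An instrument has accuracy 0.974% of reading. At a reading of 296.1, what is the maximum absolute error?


Absolute error = (accuracy% / 100) * reading.
Error = (0.974 / 100) * 296.1
Error = 0.00974 * 296.1
Error = 2.884

2.884


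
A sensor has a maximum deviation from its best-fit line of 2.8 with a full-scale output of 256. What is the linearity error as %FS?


Linearity error = (max deviation / full scale) * 100%.
Linearity = (2.8 / 256) * 100
Linearity = 1.094 %FS

1.094 %FS


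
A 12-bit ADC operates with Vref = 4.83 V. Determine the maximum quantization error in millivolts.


The maximum quantization error is +/- LSB/2.
LSB = Vref / 2^n = 4.83 / 4096 = 0.0011792 V
Max error = LSB / 2 = 0.0011792 / 2 = 0.0005896 V
Max error = 0.5896 mV

0.5896 mV


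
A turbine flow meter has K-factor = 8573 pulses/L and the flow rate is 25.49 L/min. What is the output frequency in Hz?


Frequency = K * Q / 60 (converting L/min to L/s).
f = 8573 * 25.49 / 60
f = 218525.77 / 60
f = 3642.1 Hz

3642.1 Hz


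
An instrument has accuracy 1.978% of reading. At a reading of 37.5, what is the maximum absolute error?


Absolute error = (accuracy% / 100) * reading.
Error = (1.978 / 100) * 37.5
Error = 0.01978 * 37.5
Error = 0.7417

0.7417


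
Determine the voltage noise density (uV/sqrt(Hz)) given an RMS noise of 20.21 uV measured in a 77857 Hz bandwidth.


Noise spectral density = Vrms / sqrt(BW).
NSD = 20.21 / sqrt(77857)
NSD = 20.21 / 279.0287
NSD = 0.0724 uV/sqrt(Hz)

0.0724 uV/sqrt(Hz)


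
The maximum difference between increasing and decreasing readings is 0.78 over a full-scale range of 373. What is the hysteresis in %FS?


Hysteresis = (max difference / full scale) * 100%.
H = (0.78 / 373) * 100
H = 0.209 %FS

0.209 %FS


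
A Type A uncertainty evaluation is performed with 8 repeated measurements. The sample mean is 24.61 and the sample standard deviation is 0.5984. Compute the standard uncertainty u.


The standard uncertainty for Type A evaluation is u = s / sqrt(n).
u = 0.5984 / sqrt(8)
u = 0.5984 / 2.8284
u = 0.2116

0.2116


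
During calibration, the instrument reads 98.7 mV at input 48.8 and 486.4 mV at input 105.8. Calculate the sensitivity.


Sensitivity = (y2 - y1) / (x2 - x1).
S = (486.4 - 98.7) / (105.8 - 48.8)
S = 387.7 / 57.0
S = 6.8018 mV/unit

6.8018 mV/unit


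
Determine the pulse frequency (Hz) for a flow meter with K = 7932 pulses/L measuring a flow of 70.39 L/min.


Frequency = K * Q / 60 (converting L/min to L/s).
f = 7932 * 70.39 / 60
f = 558333.48 / 60
f = 9305.56 Hz

9305.56 Hz


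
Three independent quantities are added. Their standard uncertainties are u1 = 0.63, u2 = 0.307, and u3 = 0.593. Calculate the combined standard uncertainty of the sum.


For a sum of independent quantities, uc = sqrt(u1^2 + u2^2 + u3^2).
uc = sqrt(0.63^2 + 0.307^2 + 0.593^2)
uc = sqrt(0.3969 + 0.094249 + 0.351649)
uc = 0.918

0.918


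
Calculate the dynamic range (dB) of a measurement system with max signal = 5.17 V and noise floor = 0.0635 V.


Dynamic range = 20 * log10(Vmax / Vnoise).
DR = 20 * log10(5.17 / 0.0635)
DR = 20 * log10(81.42)
DR = 38.21 dB

38.21 dB


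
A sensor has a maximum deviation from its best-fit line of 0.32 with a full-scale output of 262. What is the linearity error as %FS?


Linearity error = (max deviation / full scale) * 100%.
Linearity = (0.32 / 262) * 100
Linearity = 0.122 %FS

0.122 %FS


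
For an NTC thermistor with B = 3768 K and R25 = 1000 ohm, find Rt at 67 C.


NTC thermistor equation: Rt = R25 * exp(B * (1/T - 1/T25)).
T in Kelvin: 340.15 K, T25 = 298.15 K
1/T - 1/T25 = 1/340.15 - 1/298.15 = -0.00041414
B * (1/T - 1/T25) = 3768 * -0.00041414 = -1.5605
Rt = 1000 * exp(-1.5605) = 210.0 ohm

210.0 ohm


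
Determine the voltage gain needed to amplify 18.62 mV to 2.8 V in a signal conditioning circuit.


Gain = Vout / Vin (converting to same units).
G = 2.8 V / 18.62 mV
G = 2800.0 mV / 18.62 mV
G = 150.38

150.38


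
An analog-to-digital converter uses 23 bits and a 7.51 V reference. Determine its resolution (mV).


The resolution (LSB) of an ADC is Vref / 2^n.
LSB = 7.51 / 2^23
LSB = 7.51 / 8388608
LSB = 9e-07 V = 0.00089526 mV

0.00089526 mV


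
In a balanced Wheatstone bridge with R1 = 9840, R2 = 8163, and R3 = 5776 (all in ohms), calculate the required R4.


At balance: R1*R4 = R2*R3, so R4 = R2*R3/R1.
R4 = 8163 * 5776 / 9840
R4 = 47149488 / 9840
R4 = 4791.61 ohm

4791.61 ohm


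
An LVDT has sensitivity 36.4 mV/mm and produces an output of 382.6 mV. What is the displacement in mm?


Displacement = Vout / sensitivity.
d = 382.6 / 36.4
d = 10.511 mm

10.511 mm


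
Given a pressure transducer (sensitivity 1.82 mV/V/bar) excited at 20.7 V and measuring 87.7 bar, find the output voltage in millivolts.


Output = sensitivity * Vex * P.
Vout = 1.82 * 20.7 * 87.7
Vout = 37.674 * 87.7
Vout = 3304.01 mV

3304.01 mV


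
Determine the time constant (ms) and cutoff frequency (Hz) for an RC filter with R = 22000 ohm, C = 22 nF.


Time constant: tau = R * C.
tau = 22000 * 2.20e-08 = 0.000484 s
tau = 0.484 ms
Cutoff frequency: fc = 1 / (2*pi*R*C).
fc = 1 / (2*pi*0.000484) = 328.83 Hz

tau = 0.484 ms, fc = 328.83 Hz


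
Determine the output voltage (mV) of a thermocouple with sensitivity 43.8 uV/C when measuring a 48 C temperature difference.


The thermocouple output V = sensitivity * dT.
V = 43.8 uV/C * 48 C
V = 2102.4 uV
V = 2.102 mV

2.102 mV


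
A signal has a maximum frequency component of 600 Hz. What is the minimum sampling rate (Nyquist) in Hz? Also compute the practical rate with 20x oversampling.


By Nyquist theorem, fs_min = 2 * fmax.
fs_min = 2 * 600 = 1200 Hz
Practical rate = 20 * fs_min = 20 * 1200 = 24000 Hz

fs_min = 1200 Hz, fs_practical = 24000 Hz


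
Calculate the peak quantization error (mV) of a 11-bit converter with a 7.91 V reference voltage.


The maximum quantization error is +/- LSB/2.
LSB = Vref / 2^n = 7.91 / 2048 = 0.0038623 V
Max error = LSB / 2 = 0.0038623 / 2 = 0.00193115 V
Max error = 1.9312 mV

1.9312 mV


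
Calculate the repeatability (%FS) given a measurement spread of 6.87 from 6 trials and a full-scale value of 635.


Repeatability = (spread / full scale) * 100%.
R = (6.87 / 635) * 100
R = 1.082 %FS

1.082 %FS


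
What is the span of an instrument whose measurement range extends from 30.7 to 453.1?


Span = upper range - lower range.
Span = 453.1 - (30.7)
Span = 422.4

422.4


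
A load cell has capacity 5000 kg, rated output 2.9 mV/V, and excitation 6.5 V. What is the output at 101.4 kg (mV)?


Vout = rated_output * Vex * (load / capacity).
Vout = 2.9 * 6.5 * (101.4 / 5000)
Vout = 2.9 * 6.5 * 0.02028
Vout = 0.382 mV

0.382 mV


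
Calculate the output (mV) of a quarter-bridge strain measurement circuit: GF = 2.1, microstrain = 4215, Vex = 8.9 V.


Quarter bridge output: Vout = (GF * epsilon * Vex) / 4.
Vout = (2.1 * 4215e-6 * 8.9) / 4
Vout = 0.07877835 / 4 V
Vout = 0.01969459 V = 19.6946 mV

19.6946 mV


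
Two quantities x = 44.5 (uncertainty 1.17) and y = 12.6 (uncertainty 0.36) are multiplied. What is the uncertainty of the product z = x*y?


For a product z = x*y, the relative uncertainty is:
uz/z = sqrt((ux/x)^2 + (uy/y)^2)
Relative uncertainties: ux/x = 1.17/44.5 = 0.026292
uy/y = 0.36/12.6 = 0.028571
z = 44.5 * 12.6 = 560.7
uz = 560.7 * sqrt(0.026292^2 + 0.028571^2) = 21.771

21.771


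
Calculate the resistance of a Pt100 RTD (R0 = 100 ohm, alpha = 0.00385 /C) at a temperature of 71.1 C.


The RTD equation: Rt = R0 * (1 + alpha * T).
Rt = 100 * (1 + 0.00385 * 71.1)
Rt = 100 * (1 + 0.273735)
Rt = 100 * 1.273735
Rt = 127.374 ohm

127.374 ohm


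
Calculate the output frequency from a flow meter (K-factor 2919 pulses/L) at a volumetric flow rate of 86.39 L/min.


Frequency = K * Q / 60 (converting L/min to L/s).
f = 2919 * 86.39 / 60
f = 252172.41 / 60
f = 4202.87 Hz

4202.87 Hz


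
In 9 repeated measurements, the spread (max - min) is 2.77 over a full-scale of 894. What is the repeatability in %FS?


Repeatability = (spread / full scale) * 100%.
R = (2.77 / 894) * 100
R = 0.31 %FS

0.31 %FS


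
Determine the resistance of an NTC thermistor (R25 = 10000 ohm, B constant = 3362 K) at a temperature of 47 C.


NTC thermistor equation: Rt = R25 * exp(B * (1/T - 1/T25)).
T in Kelvin: 320.15 K, T25 = 298.15 K
1/T - 1/T25 = 1/320.15 - 1/298.15 = -0.00023048
B * (1/T - 1/T25) = 3362 * -0.00023048 = -0.7749
Rt = 10000 * exp(-0.7749) = 4607.6 ohm

4607.6 ohm


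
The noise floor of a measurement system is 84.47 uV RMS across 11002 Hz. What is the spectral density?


Noise spectral density = Vrms / sqrt(BW).
NSD = 84.47 / sqrt(11002)
NSD = 84.47 / 104.8904
NSD = 0.8053 uV/sqrt(Hz)

0.8053 uV/sqrt(Hz)


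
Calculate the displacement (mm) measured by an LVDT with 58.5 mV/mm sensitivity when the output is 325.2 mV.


Displacement = Vout / sensitivity.
d = 325.2 / 58.5
d = 5.559 mm

5.559 mm


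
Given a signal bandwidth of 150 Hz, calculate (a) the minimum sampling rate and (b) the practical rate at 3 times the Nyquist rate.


By Nyquist theorem, fs_min = 2 * fmax.
fs_min = 2 * 150 = 300 Hz
Practical rate = 3 * fs_min = 3 * 300 = 900 Hz

fs_min = 300 Hz, fs_practical = 900 Hz


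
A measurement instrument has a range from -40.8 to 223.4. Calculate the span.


Span = upper range - lower range.
Span = 223.4 - (-40.8)
Span = 264.2

264.2


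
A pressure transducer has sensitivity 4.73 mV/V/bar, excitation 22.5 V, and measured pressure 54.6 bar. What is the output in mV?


Output = sensitivity * Vex * P.
Vout = 4.73 * 22.5 * 54.6
Vout = 106.425 * 54.6
Vout = 5810.81 mV

5810.81 mV


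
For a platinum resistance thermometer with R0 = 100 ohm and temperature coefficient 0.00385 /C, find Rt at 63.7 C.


The RTD equation: Rt = R0 * (1 + alpha * T).
Rt = 100 * (1 + 0.00385 * 63.7)
Rt = 100 * (1 + 0.245245)
Rt = 100 * 1.245245
Rt = 124.524 ohm

124.524 ohm


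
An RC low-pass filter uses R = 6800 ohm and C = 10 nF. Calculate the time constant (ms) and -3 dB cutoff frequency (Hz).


Time constant: tau = R * C.
tau = 6800 * 1.00e-08 = 6.8e-05 s
tau = 0.068 ms
Cutoff frequency: fc = 1 / (2*pi*R*C).
fc = 1 / (2*pi*6.8e-05) = 2340.51 Hz

tau = 0.068 ms, fc = 2340.51 Hz


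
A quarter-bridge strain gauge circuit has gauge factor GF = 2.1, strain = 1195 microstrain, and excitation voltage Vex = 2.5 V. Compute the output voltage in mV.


Quarter bridge output: Vout = (GF * epsilon * Vex) / 4.
Vout = (2.1 * 1195e-6 * 2.5) / 4
Vout = 0.00627375 / 4 V
Vout = 0.00156844 V = 1.5684 mV

1.5684 mV


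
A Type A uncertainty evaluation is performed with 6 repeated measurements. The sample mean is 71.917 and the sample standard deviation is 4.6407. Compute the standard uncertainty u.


The standard uncertainty for Type A evaluation is u = s / sqrt(n).
u = 4.6407 / sqrt(6)
u = 4.6407 / 2.4495
u = 1.8946

1.8946


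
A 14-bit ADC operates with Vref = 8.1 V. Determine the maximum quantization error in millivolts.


The maximum quantization error is +/- LSB/2.
LSB = Vref / 2^n = 8.1 / 16384 = 0.00049438 V
Max error = LSB / 2 = 0.00049438 / 2 = 0.00024719 V
Max error = 0.2472 mV

0.2472 mV


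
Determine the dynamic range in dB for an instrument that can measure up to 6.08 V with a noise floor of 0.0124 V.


Dynamic range = 20 * log10(Vmax / Vnoise).
DR = 20 * log10(6.08 / 0.0124)
DR = 20 * log10(490.32)
DR = 53.81 dB

53.81 dB


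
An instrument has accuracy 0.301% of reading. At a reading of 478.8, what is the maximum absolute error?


Absolute error = (accuracy% / 100) * reading.
Error = (0.301 / 100) * 478.8
Error = 0.00301 * 478.8
Error = 1.4412

1.4412


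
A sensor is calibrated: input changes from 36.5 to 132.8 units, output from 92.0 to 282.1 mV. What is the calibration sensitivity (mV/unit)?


Sensitivity = (y2 - y1) / (x2 - x1).
S = (282.1 - 92.0) / (132.8 - 36.5)
S = 190.1 / 96.3
S = 1.974 mV/unit

1.974 mV/unit


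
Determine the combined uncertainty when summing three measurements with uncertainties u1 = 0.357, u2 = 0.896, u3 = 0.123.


For a sum of independent quantities, uc = sqrt(u1^2 + u2^2 + u3^2).
uc = sqrt(0.357^2 + 0.896^2 + 0.123^2)
uc = sqrt(0.127449 + 0.802816 + 0.015129)
uc = 0.9723

0.9723


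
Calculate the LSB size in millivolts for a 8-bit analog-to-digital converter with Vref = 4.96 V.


The resolution (LSB) of an ADC is Vref / 2^n.
LSB = 4.96 / 2^8
LSB = 4.96 / 256
LSB = 0.019375 V = 19.375 mV

19.375 mV


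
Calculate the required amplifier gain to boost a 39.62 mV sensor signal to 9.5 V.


Gain = Vout / Vin (converting to same units).
G = 9.5 V / 39.62 mV
G = 9500.0 mV / 39.62 mV
G = 239.78

239.78


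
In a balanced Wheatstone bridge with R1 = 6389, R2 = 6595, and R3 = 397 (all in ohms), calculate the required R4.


At balance: R1*R4 = R2*R3, so R4 = R2*R3/R1.
R4 = 6595 * 397 / 6389
R4 = 2618215 / 6389
R4 = 409.8 ohm

409.8 ohm


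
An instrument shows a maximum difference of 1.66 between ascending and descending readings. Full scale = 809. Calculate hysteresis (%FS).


Hysteresis = (max difference / full scale) * 100%.
H = (1.66 / 809) * 100
H = 0.205 %FS

0.205 %FS


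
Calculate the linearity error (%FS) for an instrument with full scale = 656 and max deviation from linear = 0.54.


Linearity error = (max deviation / full scale) * 100%.
Linearity = (0.54 / 656) * 100
Linearity = 0.082 %FS

0.082 %FS


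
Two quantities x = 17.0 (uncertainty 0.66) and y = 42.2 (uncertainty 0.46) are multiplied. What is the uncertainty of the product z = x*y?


For a product z = x*y, the relative uncertainty is:
uz/z = sqrt((ux/x)^2 + (uy/y)^2)
Relative uncertainties: ux/x = 0.66/17.0 = 0.038824
uy/y = 0.46/42.2 = 0.0109
z = 17.0 * 42.2 = 717.4
uz = 717.4 * sqrt(0.038824^2 + 0.0109^2) = 28.929

28.929


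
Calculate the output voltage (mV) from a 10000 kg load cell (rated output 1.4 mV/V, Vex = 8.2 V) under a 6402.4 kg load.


Vout = rated_output * Vex * (load / capacity).
Vout = 1.4 * 8.2 * (6402.4 / 10000)
Vout = 1.4 * 8.2 * 0.64024
Vout = 7.35 mV

7.35 mV


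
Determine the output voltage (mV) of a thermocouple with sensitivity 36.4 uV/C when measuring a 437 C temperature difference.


The thermocouple output V = sensitivity * dT.
V = 36.4 uV/C * 437 C
V = 15906.8 uV
V = 15.907 mV

15.907 mV


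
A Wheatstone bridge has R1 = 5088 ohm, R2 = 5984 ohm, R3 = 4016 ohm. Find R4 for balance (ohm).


At balance: R1*R4 = R2*R3, so R4 = R2*R3/R1.
R4 = 5984 * 4016 / 5088
R4 = 24031744 / 5088
R4 = 4723.22 ohm

4723.22 ohm


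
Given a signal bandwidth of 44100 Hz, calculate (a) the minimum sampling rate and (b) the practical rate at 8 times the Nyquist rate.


By Nyquist theorem, fs_min = 2 * fmax.
fs_min = 2 * 44100 = 88200 Hz
Practical rate = 8 * fs_min = 8 * 88200 = 705600 Hz

fs_min = 88200 Hz, fs_practical = 705600 Hz


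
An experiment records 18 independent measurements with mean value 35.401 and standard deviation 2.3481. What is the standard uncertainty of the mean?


The standard uncertainty for Type A evaluation is u = s / sqrt(n).
u = 2.3481 / sqrt(18)
u = 2.3481 / 4.2426
u = 0.5535

0.5535


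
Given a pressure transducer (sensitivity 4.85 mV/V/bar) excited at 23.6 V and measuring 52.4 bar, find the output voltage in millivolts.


Output = sensitivity * Vex * P.
Vout = 4.85 * 23.6 * 52.4
Vout = 114.46 * 52.4
Vout = 5997.7 mV

5997.7 mV


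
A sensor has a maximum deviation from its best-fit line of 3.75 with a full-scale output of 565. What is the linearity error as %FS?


Linearity error = (max deviation / full scale) * 100%.
Linearity = (3.75 / 565) * 100
Linearity = 0.664 %FS

0.664 %FS


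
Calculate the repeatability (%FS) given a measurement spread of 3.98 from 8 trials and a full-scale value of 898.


Repeatability = (spread / full scale) * 100%.
R = (3.98 / 898) * 100
R = 0.443 %FS

0.443 %FS


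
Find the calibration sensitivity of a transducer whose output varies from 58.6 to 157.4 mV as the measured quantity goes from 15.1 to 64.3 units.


Sensitivity = (y2 - y1) / (x2 - x1).
S = (157.4 - 58.6) / (64.3 - 15.1)
S = 98.8 / 49.2
S = 2.0081 mV/unit

2.0081 mV/unit


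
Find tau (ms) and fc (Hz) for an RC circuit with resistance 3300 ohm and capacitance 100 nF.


Time constant: tau = R * C.
tau = 3300 * 1.00e-07 = 0.00033 s
tau = 0.33 ms
Cutoff frequency: fc = 1 / (2*pi*R*C).
fc = 1 / (2*pi*0.00033) = 482.29 Hz

tau = 0.33 ms, fc = 482.29 Hz


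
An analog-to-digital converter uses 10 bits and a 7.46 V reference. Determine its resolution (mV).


The resolution (LSB) of an ADC is Vref / 2^n.
LSB = 7.46 / 2^10
LSB = 7.46 / 1024
LSB = 0.00728516 V = 7.28515625 mV

7.28515625 mV


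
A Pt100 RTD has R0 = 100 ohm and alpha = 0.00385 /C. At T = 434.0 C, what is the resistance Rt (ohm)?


The RTD equation: Rt = R0 * (1 + alpha * T).
Rt = 100 * (1 + 0.00385 * 434.0)
Rt = 100 * (1 + 1.6709)
Rt = 100 * 2.6709
Rt = 267.09 ohm

267.09 ohm


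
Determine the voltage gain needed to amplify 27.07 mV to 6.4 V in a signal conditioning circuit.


Gain = Vout / Vin (converting to same units).
G = 6.4 V / 27.07 mV
G = 6400.0 mV / 27.07 mV
G = 236.42

236.42


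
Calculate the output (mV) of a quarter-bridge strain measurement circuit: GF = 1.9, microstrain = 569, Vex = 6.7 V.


Quarter bridge output: Vout = (GF * epsilon * Vex) / 4.
Vout = (1.9 * 569e-6 * 6.7) / 4
Vout = 0.00724337 / 4 V
Vout = 0.00181084 V = 1.8108 mV

1.8108 mV


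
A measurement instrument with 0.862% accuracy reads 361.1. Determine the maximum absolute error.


Absolute error = (accuracy% / 100) * reading.
Error = (0.862 / 100) * 361.1
Error = 0.00862 * 361.1
Error = 3.1127

3.1127


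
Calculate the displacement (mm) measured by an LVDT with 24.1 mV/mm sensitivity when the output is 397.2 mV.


Displacement = Vout / sensitivity.
d = 397.2 / 24.1
d = 16.481 mm

16.481 mm


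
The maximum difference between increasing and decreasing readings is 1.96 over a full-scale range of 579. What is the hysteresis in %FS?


Hysteresis = (max difference / full scale) * 100%.
H = (1.96 / 579) * 100
H = 0.339 %FS

0.339 %FS


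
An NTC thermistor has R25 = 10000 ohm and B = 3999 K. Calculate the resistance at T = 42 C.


NTC thermistor equation: Rt = R25 * exp(B * (1/T - 1/T25)).
T in Kelvin: 315.15 K, T25 = 298.15 K
1/T - 1/T25 = 1/315.15 - 1/298.15 = -0.00018092
B * (1/T - 1/T25) = 3999 * -0.00018092 = -0.7235
Rt = 10000 * exp(-0.7235) = 4850.4 ohm

4850.4 ohm


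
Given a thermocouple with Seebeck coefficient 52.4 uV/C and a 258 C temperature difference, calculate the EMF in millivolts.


The thermocouple output V = sensitivity * dT.
V = 52.4 uV/C * 258 C
V = 13519.2 uV
V = 13.519 mV

13.519 mV


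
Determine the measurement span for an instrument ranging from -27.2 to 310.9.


Span = upper range - lower range.
Span = 310.9 - (-27.2)
Span = 338.1

338.1


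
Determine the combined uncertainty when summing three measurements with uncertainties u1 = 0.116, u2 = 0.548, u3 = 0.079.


For a sum of independent quantities, uc = sqrt(u1^2 + u2^2 + u3^2).
uc = sqrt(0.116^2 + 0.548^2 + 0.079^2)
uc = sqrt(0.013456 + 0.300304 + 0.006241)
uc = 0.5657

0.5657


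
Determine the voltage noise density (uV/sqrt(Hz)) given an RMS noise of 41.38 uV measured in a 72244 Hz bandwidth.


Noise spectral density = Vrms / sqrt(BW).
NSD = 41.38 / sqrt(72244)
NSD = 41.38 / 268.7824
NSD = 0.154 uV/sqrt(Hz)

0.154 uV/sqrt(Hz)


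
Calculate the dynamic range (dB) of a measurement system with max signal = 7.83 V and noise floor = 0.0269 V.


Dynamic range = 20 * log10(Vmax / Vnoise).
DR = 20 * log10(7.83 / 0.0269)
DR = 20 * log10(291.08)
DR = 49.28 dB

49.28 dB


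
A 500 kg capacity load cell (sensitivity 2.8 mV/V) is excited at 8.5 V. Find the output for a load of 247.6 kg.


Vout = rated_output * Vex * (load / capacity).
Vout = 2.8 * 8.5 * (247.6 / 500)
Vout = 2.8 * 8.5 * 0.4952
Vout = 11.786 mV

11.786 mV


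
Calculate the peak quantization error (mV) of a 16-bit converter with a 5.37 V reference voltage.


The maximum quantization error is +/- LSB/2.
LSB = Vref / 2^n = 5.37 / 65536 = 8.194e-05 V
Max error = LSB / 2 = 8.194e-05 / 2 = 4.097e-05 V
Max error = 0.041 mV

0.041 mV


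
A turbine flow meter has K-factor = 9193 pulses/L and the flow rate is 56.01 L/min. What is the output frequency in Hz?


Frequency = K * Q / 60 (converting L/min to L/s).
f = 9193 * 56.01 / 60
f = 514899.93 / 60
f = 8581.67 Hz

8581.67 Hz


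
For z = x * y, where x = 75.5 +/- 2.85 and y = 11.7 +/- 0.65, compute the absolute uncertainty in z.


For a product z = x*y, the relative uncertainty is:
uz/z = sqrt((ux/x)^2 + (uy/y)^2)
Relative uncertainties: ux/x = 2.85/75.5 = 0.037748
uy/y = 0.65/11.7 = 0.055556
z = 75.5 * 11.7 = 883.3
uz = 883.3 * sqrt(0.037748^2 + 0.055556^2) = 59.332

59.332


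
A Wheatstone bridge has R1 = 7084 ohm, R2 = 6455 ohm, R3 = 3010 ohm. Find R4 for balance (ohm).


At balance: R1*R4 = R2*R3, so R4 = R2*R3/R1.
R4 = 6455 * 3010 / 7084
R4 = 19429550 / 7084
R4 = 2742.74 ohm

2742.74 ohm


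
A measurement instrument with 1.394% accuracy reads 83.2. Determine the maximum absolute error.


Absolute error = (accuracy% / 100) * reading.
Error = (1.394 / 100) * 83.2
Error = 0.01394 * 83.2
Error = 1.1598

1.1598


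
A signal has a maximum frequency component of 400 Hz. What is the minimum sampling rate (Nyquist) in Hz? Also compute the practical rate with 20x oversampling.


By Nyquist theorem, fs_min = 2 * fmax.
fs_min = 2 * 400 = 800 Hz
Practical rate = 20 * fs_min = 20 * 800 = 16000 Hz

fs_min = 800 Hz, fs_practical = 16000 Hz


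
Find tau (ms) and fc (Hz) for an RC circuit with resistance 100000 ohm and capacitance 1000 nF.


Time constant: tau = R * C.
tau = 100000 * 1.00e-06 = 0.1 s
tau = 100.0 ms
Cutoff frequency: fc = 1 / (2*pi*R*C).
fc = 1 / (2*pi*0.1) = 1.59 Hz

tau = 100.0 ms, fc = 1.59 Hz


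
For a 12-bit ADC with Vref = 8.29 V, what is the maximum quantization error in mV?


The maximum quantization error is +/- LSB/2.
LSB = Vref / 2^n = 8.29 / 4096 = 0.00202393 V
Max error = LSB / 2 = 0.00202393 / 2 = 0.00101196 V
Max error = 1.012 mV

1.012 mV


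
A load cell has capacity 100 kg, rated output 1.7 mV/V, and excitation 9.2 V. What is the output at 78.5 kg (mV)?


Vout = rated_output * Vex * (load / capacity).
Vout = 1.7 * 9.2 * (78.5 / 100)
Vout = 1.7 * 9.2 * 0.785
Vout = 12.277 mV

12.277 mV


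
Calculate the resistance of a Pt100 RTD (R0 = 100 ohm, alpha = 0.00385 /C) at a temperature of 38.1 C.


The RTD equation: Rt = R0 * (1 + alpha * T).
Rt = 100 * (1 + 0.00385 * 38.1)
Rt = 100 * (1 + 0.146685)
Rt = 100 * 1.146685
Rt = 114.668 ohm

114.668 ohm


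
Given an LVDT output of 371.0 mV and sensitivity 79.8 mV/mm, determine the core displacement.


Displacement = Vout / sensitivity.
d = 371.0 / 79.8
d = 4.649 mm

4.649 mm


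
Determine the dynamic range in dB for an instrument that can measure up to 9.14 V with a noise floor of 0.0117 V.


Dynamic range = 20 * log10(Vmax / Vnoise).
DR = 20 * log10(9.14 / 0.0117)
DR = 20 * log10(781.2)
DR = 57.86 dB

57.86 dB


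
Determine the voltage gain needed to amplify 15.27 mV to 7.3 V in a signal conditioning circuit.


Gain = Vout / Vin (converting to same units).
G = 7.3 V / 15.27 mV
G = 7300.0 mV / 15.27 mV
G = 478.06

478.06


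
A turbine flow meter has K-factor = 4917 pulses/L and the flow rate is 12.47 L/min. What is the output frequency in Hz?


Frequency = K * Q / 60 (converting L/min to L/s).
f = 4917 * 12.47 / 60
f = 61314.99 / 60
f = 1021.92 Hz

1021.92 Hz


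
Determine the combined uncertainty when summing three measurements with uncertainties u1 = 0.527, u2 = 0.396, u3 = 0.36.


For a sum of independent quantities, uc = sqrt(u1^2 + u2^2 + u3^2).
uc = sqrt(0.527^2 + 0.396^2 + 0.36^2)
uc = sqrt(0.277729 + 0.156816 + 0.1296)
uc = 0.7511

0.7511


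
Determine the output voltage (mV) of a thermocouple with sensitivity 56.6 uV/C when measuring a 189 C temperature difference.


The thermocouple output V = sensitivity * dT.
V = 56.6 uV/C * 189 C
V = 10697.4 uV
V = 10.697 mV

10.697 mV


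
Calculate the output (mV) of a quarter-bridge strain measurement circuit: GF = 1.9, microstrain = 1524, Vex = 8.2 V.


Quarter bridge output: Vout = (GF * epsilon * Vex) / 4.
Vout = (1.9 * 1524e-6 * 8.2) / 4
Vout = 0.02374392 / 4 V
Vout = 0.00593598 V = 5.936 mV

5.936 mV


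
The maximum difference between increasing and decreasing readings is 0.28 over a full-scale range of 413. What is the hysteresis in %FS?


Hysteresis = (max difference / full scale) * 100%.
H = (0.28 / 413) * 100
H = 0.068 %FS

0.068 %FS


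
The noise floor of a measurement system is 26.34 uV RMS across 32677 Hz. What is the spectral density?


Noise spectral density = Vrms / sqrt(BW).
NSD = 26.34 / sqrt(32677)
NSD = 26.34 / 180.7678
NSD = 0.1457 uV/sqrt(Hz)

0.1457 uV/sqrt(Hz)


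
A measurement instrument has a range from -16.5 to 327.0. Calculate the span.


Span = upper range - lower range.
Span = 327.0 - (-16.5)
Span = 343.5

343.5


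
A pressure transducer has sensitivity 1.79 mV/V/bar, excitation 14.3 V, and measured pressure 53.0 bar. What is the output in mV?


Output = sensitivity * Vex * P.
Vout = 1.79 * 14.3 * 53.0
Vout = 25.597 * 53.0
Vout = 1356.64 mV

1356.64 mV


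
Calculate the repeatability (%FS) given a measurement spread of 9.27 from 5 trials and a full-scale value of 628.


Repeatability = (spread / full scale) * 100%.
R = (9.27 / 628) * 100
R = 1.476 %FS

1.476 %FS


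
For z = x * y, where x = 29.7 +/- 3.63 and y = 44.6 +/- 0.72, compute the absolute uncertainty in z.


For a product z = x*y, the relative uncertainty is:
uz/z = sqrt((ux/x)^2 + (uy/y)^2)
Relative uncertainties: ux/x = 3.63/29.7 = 0.122222
uy/y = 0.72/44.6 = 0.016143
z = 29.7 * 44.6 = 1324.6
uz = 1324.6 * sqrt(0.122222^2 + 0.016143^2) = 163.304

163.304


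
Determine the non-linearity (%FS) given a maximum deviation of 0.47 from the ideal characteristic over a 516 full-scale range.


Linearity error = (max deviation / full scale) * 100%.
Linearity = (0.47 / 516) * 100
Linearity = 0.091 %FS

0.091 %FS


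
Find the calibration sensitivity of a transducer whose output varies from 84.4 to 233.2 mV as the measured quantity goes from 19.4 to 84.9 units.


Sensitivity = (y2 - y1) / (x2 - x1).
S = (233.2 - 84.4) / (84.9 - 19.4)
S = 148.8 / 65.5
S = 2.2718 mV/unit

2.2718 mV/unit


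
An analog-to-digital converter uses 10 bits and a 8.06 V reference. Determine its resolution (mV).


The resolution (LSB) of an ADC is Vref / 2^n.
LSB = 8.06 / 2^10
LSB = 8.06 / 1024
LSB = 0.00787109 V = 7.87109375 mV

7.87109375 mV


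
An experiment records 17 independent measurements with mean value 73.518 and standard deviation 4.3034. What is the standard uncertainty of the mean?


The standard uncertainty for Type A evaluation is u = s / sqrt(n).
u = 4.3034 / sqrt(17)
u = 4.3034 / 4.1231
u = 1.0437

1.0437


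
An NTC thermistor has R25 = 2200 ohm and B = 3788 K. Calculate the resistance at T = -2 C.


NTC thermistor equation: Rt = R25 * exp(B * (1/T - 1/T25)).
T in Kelvin: 271.15 K, T25 = 298.15 K
1/T - 1/T25 = 1/271.15 - 1/298.15 = 0.00033398
B * (1/T - 1/T25) = 3788 * 0.00033398 = 1.2651
Rt = 2200 * exp(1.2651) = 7795.7 ohm

7795.7 ohm


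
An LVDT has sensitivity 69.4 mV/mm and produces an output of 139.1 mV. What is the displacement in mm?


Displacement = Vout / sensitivity.
d = 139.1 / 69.4
d = 2.004 mm

2.004 mm
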